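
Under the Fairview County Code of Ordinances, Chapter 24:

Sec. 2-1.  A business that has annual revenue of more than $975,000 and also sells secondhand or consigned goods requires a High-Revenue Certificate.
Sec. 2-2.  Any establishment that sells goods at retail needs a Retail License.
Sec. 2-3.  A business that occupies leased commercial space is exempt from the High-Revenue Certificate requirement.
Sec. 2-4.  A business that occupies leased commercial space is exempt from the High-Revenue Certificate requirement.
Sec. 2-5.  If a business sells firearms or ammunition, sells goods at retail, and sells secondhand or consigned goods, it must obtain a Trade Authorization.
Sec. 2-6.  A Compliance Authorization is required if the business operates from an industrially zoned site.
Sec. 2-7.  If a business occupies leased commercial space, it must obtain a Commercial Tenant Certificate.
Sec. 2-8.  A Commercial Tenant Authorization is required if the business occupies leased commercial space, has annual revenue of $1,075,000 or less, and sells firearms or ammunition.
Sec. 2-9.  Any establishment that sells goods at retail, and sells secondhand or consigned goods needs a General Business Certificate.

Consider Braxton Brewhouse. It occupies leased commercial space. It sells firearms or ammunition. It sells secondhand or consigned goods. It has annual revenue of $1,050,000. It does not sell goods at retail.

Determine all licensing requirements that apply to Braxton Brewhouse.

Sec. 2-1. revenue $1,050,000 > $975,000; sells secondhand or consigned goods → High-Revenue Certificate required.
Sec. 2-2. does not sell goods at retail → Retail License not required.
Sec. 2-3. occupies leased commercial space → exempt from High-Revenue Certificate.
Sec. 2-4. occupies leased commercial space → exempt from High-Revenue Certificate.
Sec. 2-5. sells firearms or ammunition; does not sell goods at retail; sells secondhand or consigned goods → Trade Authorization not required.
Sec. 2-6. occupies leased commercial space (not: operates from an industrially zoned site) → Compliance Authorization not required.
Sec. 2-7. occupies leased commercial space → Commercial Tenant Certificate required.
Sec. 2-8. occupies leased commercial space; revenue $1,050,000 ≤ $1,075,000; sells firearms or ammunition → Commercial Tenant Authorization required.
Sec. 2-9. does not sell goods at retail; sells secondhand or consigned goods → General Business Certificate not required.

Commercial Tenant Authorization, Commercial Tenant Certificate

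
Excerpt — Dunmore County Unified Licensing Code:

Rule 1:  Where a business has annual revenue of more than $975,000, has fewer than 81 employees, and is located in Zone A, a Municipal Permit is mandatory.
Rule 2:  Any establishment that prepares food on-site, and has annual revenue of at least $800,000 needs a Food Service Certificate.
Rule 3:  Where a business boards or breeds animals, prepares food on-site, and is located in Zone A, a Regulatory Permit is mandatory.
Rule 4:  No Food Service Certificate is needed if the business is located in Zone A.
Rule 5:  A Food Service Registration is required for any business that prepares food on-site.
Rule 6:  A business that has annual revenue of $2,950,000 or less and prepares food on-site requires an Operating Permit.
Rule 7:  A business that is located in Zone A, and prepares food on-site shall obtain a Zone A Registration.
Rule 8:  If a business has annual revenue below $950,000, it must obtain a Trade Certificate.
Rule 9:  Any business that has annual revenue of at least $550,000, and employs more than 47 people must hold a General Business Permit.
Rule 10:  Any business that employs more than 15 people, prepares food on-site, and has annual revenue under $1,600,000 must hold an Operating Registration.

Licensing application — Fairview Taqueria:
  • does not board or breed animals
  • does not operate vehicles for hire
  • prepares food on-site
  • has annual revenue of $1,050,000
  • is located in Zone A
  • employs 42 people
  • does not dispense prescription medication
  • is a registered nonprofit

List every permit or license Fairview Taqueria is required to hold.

Food Service Registration, Municipal Permit, Operating Permit, Operating Registration, Zone A Registration

Rule 1: revenue $1,050,000 > $975,000; employees 42 < 81; is located in Zone A → Municipal Permit required.
Rule 2: prepares food on-site; revenue $1,050,000 ≥ $800,000 → Food Service Certificate required.
Rule 3: does not board or breed animals; prepares food on-site; is located in Zone A → Regulatory Permit not required.
Rule 4: is located in Zone A → exempt from Food Service Certificate.
Rule 5: prepares food on-site → Food Service Registration required.
Rule 6: revenue $1,050,000 ≤ $2,950,000; prepares food on-site → Operating Permit required.
Rule 7: is located in Zone A; prepares food on-site → Zone A Registration required.
Rule 8: revenue $1,050,000 ≥ $950,000 → Trade Certificate not required.
Rule 9: revenue $1,050,000 ≥ $550,000; employees 42 ≤ 47 → General Business Permit not required.
Rule 10: employees 42 > 15; prepares food on-site; revenue $1,050,000 < $1,600,000 → Operating Registration required.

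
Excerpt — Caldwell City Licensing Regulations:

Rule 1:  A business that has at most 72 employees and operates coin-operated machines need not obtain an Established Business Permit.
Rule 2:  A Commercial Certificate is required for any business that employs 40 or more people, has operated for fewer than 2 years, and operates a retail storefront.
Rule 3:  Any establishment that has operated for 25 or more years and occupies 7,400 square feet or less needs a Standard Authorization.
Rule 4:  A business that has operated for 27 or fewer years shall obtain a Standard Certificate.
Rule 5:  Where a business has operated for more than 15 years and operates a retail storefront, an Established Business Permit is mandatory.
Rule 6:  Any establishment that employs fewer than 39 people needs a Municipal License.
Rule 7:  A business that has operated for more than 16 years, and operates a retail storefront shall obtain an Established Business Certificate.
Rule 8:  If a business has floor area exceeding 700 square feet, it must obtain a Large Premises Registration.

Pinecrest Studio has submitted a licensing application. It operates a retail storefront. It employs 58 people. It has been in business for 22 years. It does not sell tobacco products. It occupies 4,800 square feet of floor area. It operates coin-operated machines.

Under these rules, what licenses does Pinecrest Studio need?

Established Business Certificate, Large Premises Registration, Standard Certificate

Rule 1: employees 58 ≤ 72; operates coin-operated machines → exempt from Established Business Permit.
Rule 2: employees 58 ≥ 40; years in business 22 ≥ 2; operates a retail storefront → Commercial Certificate not required.
Rule 3: years in business 22 < 25; floor area 4,800 square feet ≤ 7,400 square feet → Standard Authorization not required.
Rule 4: years in business 22 ≤ 27 → Standard Certificate required.
Rule 5: years in business 22 > 15; operates a retail storefront → Established Business Permit required.
Rule 6: employees 58 ≥ 39 → Municipal License not required.
Rule 7: years in business 22 > 16; operates a retail storefront → Established Business Certificate required.
Rule 8: floor area 4,800 square feet > 700 square feet → Large Premises Registration required.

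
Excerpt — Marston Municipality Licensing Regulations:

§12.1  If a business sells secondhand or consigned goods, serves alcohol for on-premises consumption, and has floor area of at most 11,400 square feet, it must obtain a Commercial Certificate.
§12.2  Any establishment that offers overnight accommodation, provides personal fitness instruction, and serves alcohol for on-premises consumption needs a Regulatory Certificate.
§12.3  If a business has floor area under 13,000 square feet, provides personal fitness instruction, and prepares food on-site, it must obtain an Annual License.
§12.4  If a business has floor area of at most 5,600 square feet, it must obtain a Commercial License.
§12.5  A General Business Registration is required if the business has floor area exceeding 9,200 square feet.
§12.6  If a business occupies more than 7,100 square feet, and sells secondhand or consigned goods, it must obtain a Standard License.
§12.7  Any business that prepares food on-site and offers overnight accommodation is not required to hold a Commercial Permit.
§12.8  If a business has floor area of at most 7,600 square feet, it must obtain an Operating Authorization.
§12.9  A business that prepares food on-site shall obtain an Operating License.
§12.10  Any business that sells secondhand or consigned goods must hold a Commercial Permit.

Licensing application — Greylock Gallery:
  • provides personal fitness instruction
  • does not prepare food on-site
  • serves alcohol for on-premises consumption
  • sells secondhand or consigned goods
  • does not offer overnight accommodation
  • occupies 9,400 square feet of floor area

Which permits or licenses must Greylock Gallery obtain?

Commercial Certificate, Commercial Permit, General Business Registration, Standard License

§12.1 sells secondhand or consigned goods; serves alcohol for on-premises consumption; floor area 9,400 square feet ≤ 11,400 square feet → Commercial Certificate required.
§12.2 does not offer overnight accommodation; provides personal fitness instruction; serves alcohol for on-premises consumption → Regulatory Certificate not required.
§12.3 floor area 9,400 square feet < 13,000 square feet; provides personal fitness instruction; does not prepare food on-site → Annual License not required.
§12.4 floor area 9,400 square feet > 5,600 square feet → Commercial License not required.
§12.5 floor area 9,400 square feet > 9,200 square feet → General Business Registration required.
§12.6 floor area 9,400 square feet > 7,100 square feet; sells secondhand or consigned goods → Standard License required.
§12.7 does not prepare food on-site; does not offer overnight accommodation → Commercial Permit exemption does not apply.
§12.8 floor area 9,400 square feet > 7,600 square feet → Operating Authorization not required.
§12.9 does not prepare food on-site → Operating License not required.
§12.10 sells secondhand or consigned goods → Commercial Permit required.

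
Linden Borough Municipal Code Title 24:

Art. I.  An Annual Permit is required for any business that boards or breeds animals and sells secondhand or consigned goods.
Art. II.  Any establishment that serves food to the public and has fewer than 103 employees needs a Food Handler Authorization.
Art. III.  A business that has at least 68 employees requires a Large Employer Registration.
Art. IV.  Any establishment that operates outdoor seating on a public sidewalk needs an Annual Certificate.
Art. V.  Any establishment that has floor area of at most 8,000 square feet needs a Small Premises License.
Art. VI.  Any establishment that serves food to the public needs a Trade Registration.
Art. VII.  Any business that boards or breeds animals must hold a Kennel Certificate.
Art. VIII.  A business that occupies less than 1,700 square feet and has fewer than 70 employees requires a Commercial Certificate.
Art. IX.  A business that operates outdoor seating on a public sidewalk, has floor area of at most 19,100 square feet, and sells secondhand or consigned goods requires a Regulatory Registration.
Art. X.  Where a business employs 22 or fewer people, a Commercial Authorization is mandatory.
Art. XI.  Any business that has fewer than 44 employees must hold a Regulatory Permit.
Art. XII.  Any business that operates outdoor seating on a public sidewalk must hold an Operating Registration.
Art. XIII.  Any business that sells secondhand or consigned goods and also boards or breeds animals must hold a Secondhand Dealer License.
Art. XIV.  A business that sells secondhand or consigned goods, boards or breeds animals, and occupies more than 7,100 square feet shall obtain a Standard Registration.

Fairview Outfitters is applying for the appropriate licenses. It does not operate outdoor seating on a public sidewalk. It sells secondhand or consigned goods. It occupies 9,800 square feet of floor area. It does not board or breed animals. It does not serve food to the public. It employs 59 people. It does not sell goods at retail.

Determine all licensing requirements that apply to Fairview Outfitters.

None

Art. I. does not board or breed animals; sells secondhand or consigned goods → Annual Permit not required.
Art. II. does not serve food to the public; employees 59 < 103 → Food Handler Authorization not required.
Art. III. employees 59 < 68 → Large Employer Registration not required.
Art. IV. does not operate outdoor seating on a public sidewalk → Annual Certificate not required.
Art. V. floor area 9,800 square feet > 8,000 square feet → Small Premises License not required.
Art. VI. does not serve food to the public → Trade Registration not required.
Art. VII. does not board or breed animals → Kennel Certificate not required.
Art. VIII. floor area 9,800 square feet ≥ 1,700 square feet; employees 59 < 70 → Commercial Certificate not required.
Art. IX. does not operate outdoor seating on a public sidewalk; floor area 9,800 square feet ≤ 19,100 square feet; sells secondhand or consigned goods → Regulatory Registration not required.
Art. X. employees 59 > 22 → Commercial Authorization not required.
Art. XI. employees 59 ≥ 44 → Regulatory Permit not required.
Art. XII. does not operate outdoor seating on a public sidewalk → Operating Registration not required.
Art. XIII. sells secondhand or consigned goods; does not board or breed animals → Secondhand Dealer License not required.
Art. XIV. sells secondhand or consigned goods; does not board or breed animals; floor area 9,800 square feet > 7,100 square feet → Standard Registration not required.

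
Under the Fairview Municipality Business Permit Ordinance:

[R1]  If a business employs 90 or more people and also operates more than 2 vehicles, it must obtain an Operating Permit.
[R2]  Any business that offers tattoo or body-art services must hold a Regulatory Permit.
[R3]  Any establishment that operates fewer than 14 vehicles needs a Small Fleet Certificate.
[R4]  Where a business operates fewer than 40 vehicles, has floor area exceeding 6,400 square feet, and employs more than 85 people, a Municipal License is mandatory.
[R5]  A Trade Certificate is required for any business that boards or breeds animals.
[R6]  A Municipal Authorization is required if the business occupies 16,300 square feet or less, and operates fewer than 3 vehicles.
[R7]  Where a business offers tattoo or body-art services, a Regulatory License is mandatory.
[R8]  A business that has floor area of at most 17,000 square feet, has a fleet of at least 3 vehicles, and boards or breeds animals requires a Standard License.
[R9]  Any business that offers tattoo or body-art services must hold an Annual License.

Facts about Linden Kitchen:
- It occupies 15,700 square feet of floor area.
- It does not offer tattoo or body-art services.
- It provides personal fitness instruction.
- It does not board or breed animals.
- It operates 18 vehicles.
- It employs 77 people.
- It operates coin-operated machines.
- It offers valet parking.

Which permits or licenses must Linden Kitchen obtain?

[R1] employees 77 < 90; vehicles 18 > 2 → Operating Permit not required.
[R2] does not offer tattoo or body-art services → Regulatory Permit not required.
[R3] vehicles 18 ≥ 14 → Small Fleet Certificate not required.
[R4] vehicles 18 < 40; floor area 15,700 square feet > 6,400 square feet; employees 77 ≤ 85 → Municipal License not required.
[R5] does not board or breed animals → Trade Certificate not required.
[R6] floor area 15,700 square feet ≤ 16,300 square feet; vehicles 18 ≥ 3 → Municipal Authorization not required.
[R7] does not offer tattoo or body-art services → Regulatory License not required.
[R8] floor area 15,700 square feet ≤ 17,000 square feet; vehicles 18 ≥ 3; does not board or breed animals → Standard License not required.
[R9] does not offer tattoo or body-art services → Annual License not required.

None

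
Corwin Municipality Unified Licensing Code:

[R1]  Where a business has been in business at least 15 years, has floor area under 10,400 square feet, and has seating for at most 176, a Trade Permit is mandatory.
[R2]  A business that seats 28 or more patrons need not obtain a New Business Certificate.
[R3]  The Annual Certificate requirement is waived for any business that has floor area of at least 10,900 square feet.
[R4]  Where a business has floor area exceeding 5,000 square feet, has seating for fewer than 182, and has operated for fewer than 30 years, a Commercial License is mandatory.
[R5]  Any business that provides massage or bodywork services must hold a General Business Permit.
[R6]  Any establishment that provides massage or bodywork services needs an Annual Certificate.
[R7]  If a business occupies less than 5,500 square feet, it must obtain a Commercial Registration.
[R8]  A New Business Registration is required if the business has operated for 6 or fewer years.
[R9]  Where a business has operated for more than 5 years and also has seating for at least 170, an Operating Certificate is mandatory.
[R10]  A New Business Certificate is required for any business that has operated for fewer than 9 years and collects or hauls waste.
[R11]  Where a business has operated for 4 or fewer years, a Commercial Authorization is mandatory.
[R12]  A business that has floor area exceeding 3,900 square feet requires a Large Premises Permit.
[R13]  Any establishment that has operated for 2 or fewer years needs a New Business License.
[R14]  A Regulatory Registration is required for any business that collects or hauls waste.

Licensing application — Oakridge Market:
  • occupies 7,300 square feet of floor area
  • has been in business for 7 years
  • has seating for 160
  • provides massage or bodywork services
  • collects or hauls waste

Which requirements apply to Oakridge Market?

Annual Certificate, Commercial License, General Business Permit, Large Premises Permit, Regulatory Registration

[R1] years in business 7 < 15; floor area 7,300 square feet < 10,400 square feet; seating 160 ≤ 176 → Trade Permit not required.
[R2] seating 160 ≥ 28 → exempt from New Business Certificate.
[R3] floor area 7,300 square feet < 10,900 square feet → Annual Certificate exemption does not apply.
[R4] floor area 7,300 square feet > 5,000 square feet; seating 160 < 182; years in business 7 < 30 → Commercial License required.
[R5] provides massage or bodywork services → General Business Permit required.
[R6] provides massage or bodywork services → Annual Certificate required.
[R7] floor area 7,300 square feet ≥ 5,500 square feet → Commercial Registration not required.
[R8] years in business 7 > 6 → New Business Registration not required.
[R9] years in business 7 > 5; seating 160 < 170 → Operating Certificate not required.
[R10] years in business 7 < 9; collects or hauls waste → New Business Certificate required.
[R11] years in business 7 > 4 → Commercial Authorization not required.
[R12] floor area 7,300 square feet > 3,900 square feet → Large Premises Permit required.
[R13] years in business 7 > 2 → New Business License not required.
[R14] collects or hauls waste → Regulatory Registration required.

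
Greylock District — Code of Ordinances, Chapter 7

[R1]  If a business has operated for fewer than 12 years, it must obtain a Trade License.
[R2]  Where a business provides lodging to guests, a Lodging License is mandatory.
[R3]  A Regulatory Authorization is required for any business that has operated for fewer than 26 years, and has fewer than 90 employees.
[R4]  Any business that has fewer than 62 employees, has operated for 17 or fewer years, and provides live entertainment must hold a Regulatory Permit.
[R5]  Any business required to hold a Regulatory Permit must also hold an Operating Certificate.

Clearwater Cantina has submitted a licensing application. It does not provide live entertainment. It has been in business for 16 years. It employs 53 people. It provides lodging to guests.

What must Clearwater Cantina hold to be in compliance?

[R1] years in business 16 ≥ 12 → Trade License not required.
[R2] provides lodging to guests → Lodging License required.
[R3] years in business 16 < 26; employees 53 < 90 → Regulatory Authorization required.
[R4] employees 53 < 62; years in business 16 ≤ 17; does not provide live entertainment → Regulatory Permit not required.
[R5] Regulatory Permit is not required → no effect.

Lodging License, Regulatory Authorization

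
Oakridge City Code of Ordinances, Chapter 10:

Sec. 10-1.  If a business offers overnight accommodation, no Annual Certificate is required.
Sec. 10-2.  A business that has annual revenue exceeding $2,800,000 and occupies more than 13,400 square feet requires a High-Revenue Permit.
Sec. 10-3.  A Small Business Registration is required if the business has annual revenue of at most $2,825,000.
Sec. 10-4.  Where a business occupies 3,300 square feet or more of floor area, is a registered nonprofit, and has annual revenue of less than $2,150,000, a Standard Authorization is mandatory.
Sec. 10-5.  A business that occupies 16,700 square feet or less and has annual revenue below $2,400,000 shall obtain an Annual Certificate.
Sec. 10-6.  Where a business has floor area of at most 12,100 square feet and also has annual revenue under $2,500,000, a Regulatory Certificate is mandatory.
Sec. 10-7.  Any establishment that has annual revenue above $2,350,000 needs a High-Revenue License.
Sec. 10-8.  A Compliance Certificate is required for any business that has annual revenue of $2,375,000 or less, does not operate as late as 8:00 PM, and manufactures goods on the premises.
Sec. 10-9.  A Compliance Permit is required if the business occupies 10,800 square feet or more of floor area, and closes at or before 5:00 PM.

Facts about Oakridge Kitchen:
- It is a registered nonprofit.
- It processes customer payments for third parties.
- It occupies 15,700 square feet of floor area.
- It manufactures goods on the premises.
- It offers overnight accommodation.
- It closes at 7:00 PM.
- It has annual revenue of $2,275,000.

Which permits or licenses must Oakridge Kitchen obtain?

Compliance Certificate, Small Business Registration

Sec. 10-1. offers overnight accommodation → exempt from Annual Certificate.
Sec. 10-2. revenue $2,275,000 ≤ $2,800,000; floor area 15,700 square feet > 13,400 square feet → High-Revenue Permit not required.
Sec. 10-3. revenue $2,275,000 ≤ $2,825,000 → Small Business Registration required.
Sec. 10-4. floor area 15,700 square feet ≥ 3,300 square feet; is a registered nonprofit; revenue $2,275,000 ≥ $2,150,000 → Standard Authorization not required.
Sec. 10-5. floor area 15,700 square feet ≤ 16,700 square feet; revenue $2,275,000 < $2,400,000 → Annual Certificate required.
Sec. 10-6. floor area 15,700 square feet > 12,100 square feet; revenue $2,275,000 < $2,500,000 → Regulatory Certificate not required.
Sec. 10-7. revenue $2,275,000 ≤ $2,350,000 → High-Revenue License not required.
Sec. 10-8. revenue $2,275,000 ≤ $2,375,000; closes 7:00 PM, at/before 8:00 PM; manufactures goods on the premises → Compliance Certificate required.
Sec. 10-9. floor area 15,700 square feet ≥ 10,800 square feet; closes 7:00 PM, after 5:00 PM → Compliance Permit not required.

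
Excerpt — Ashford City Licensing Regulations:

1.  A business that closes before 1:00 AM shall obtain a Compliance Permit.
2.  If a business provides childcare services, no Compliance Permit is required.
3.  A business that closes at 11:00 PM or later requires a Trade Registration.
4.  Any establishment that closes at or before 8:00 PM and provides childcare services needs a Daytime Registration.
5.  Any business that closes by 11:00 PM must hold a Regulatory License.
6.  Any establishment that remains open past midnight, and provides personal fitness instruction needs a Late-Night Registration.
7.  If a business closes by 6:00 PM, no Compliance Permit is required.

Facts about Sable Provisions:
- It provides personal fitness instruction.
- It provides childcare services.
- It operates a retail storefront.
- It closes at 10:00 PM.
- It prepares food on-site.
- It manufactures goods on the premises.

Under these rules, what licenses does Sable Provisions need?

Regulatory License

1. closes 10:00 PM, at/before 1:00 AM → Compliance Permit required.
2. provides childcare services → exempt from Compliance Permit.
3. closes 10:00 PM, at/before 11:00 PM → Trade Registration not required.
4. closes 10:00 PM, after 8:00 PM; provides childcare services → Daytime Registration not required.
5. closes 10:00 PM, at/before 11:00 PM → Regulatory License required.
6. closes 10:00 PM, at/before midnight; provides personal fitness instruction → Late-Night Registration not required.
7. closes 10:00 PM, after 6:00 PM → Compliance Permit exemption does not apply.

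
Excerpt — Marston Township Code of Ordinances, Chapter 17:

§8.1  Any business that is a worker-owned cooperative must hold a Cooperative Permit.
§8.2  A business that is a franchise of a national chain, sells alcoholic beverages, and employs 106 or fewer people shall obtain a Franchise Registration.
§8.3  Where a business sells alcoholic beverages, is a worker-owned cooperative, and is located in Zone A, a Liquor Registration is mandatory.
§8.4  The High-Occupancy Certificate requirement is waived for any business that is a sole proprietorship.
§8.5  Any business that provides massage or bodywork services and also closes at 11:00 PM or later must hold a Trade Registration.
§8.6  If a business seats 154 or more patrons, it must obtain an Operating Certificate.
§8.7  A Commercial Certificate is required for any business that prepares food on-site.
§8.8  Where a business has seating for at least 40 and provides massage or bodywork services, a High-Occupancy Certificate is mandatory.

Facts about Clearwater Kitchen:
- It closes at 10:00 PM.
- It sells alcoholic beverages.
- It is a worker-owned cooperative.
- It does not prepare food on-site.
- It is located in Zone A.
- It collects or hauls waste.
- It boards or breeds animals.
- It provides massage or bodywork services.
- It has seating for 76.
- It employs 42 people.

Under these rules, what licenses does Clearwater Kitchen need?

§8.1 is a worker-owned cooperative → Cooperative Permit required.
§8.2 is a worker-owned cooperative (not: is a franchise of a national chain); sells alcoholic beverages; employees 42 ≤ 106 → Franchise Registration not required.
§8.3 sells alcoholic beverages; is a worker-owned cooperative; is located in Zone A → Liquor Registration required.
§8.4 is a worker-owned cooperative (not: is a sole proprietorship) → High-Occupancy Certificate exemption does not apply.
§8.5 provides massage or bodywork services; closes 10:00 PM, at/before 11:00 PM → Trade Registration not required.
§8.6 seating 76 < 154 → Operating Certificate not required.
§8.7 does not prepare food on-site → Commercial Certificate not required.
§8.8 seating 76 ≥ 40; provides massage or bodywork services → High-Occupancy Certificate required.

Cooperative Permit, High-Occupancy Certificate, Liquor Registration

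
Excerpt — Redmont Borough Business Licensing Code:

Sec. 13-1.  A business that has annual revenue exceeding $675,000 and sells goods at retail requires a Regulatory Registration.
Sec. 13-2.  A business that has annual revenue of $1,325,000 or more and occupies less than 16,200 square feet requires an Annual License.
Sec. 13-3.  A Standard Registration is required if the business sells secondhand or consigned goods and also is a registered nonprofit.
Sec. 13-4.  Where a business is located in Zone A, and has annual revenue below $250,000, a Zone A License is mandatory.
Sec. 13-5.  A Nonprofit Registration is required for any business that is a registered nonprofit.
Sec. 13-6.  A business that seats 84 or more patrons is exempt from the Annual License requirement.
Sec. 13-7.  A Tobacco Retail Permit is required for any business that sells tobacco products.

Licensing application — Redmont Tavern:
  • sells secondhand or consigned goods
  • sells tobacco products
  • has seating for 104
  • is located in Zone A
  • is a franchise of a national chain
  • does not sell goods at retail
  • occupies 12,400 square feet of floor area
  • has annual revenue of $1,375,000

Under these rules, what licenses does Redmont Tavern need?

Sec. 13-1. revenue $1,375,000 > $675,000; does not sell goods at retail → Regulatory Registration not required.
Sec. 13-2. revenue $1,375,000 ≥ $1,325,000; floor area 12,400 square feet < 16,200 square feet → Annual License required.
Sec. 13-3. sells secondhand or consigned goods; is a franchise of a national chain (not: is a registered nonprofit) → Standard Registration not required.
Sec. 13-4. is located in Zone A; revenue $1,375,000 ≥ $250,000 → Zone A License not required.
Sec. 13-5. is a franchise of a national chain (not: is a registered nonprofit) → Nonprofit Registration not required.
Sec. 13-6. seating 104 ≥ 84 → exempt from Annual License.
Sec. 13-7. sells tobacco products → Tobacco Retail Permit required.

Tobacco Retail Permit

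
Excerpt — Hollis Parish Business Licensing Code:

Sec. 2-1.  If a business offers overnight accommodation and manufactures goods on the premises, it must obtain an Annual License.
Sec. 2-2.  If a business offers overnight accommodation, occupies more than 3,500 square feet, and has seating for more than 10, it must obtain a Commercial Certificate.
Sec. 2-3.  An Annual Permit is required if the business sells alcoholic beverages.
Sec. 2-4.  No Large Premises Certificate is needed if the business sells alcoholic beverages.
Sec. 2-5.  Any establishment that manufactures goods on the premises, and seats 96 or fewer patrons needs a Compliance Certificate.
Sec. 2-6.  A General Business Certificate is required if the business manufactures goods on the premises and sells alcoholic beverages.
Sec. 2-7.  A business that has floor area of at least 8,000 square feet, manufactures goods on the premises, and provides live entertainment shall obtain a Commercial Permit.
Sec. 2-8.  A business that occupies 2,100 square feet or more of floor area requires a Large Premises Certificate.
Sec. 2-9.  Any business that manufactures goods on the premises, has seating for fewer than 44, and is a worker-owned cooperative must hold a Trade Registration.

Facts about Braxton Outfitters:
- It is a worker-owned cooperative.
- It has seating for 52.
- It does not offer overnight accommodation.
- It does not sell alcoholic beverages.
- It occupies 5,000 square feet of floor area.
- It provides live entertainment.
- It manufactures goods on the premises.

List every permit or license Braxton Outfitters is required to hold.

Sec. 2-1. does not offer overnight accommodation; manufactures goods on the premises → Annual License not required.
Sec. 2-2. does not offer overnight accommodation; floor area 5,000 square feet > 3,500 square feet; seating 52 > 10 → Commercial Certificate not required.
Sec. 2-3. does not sell alcoholic beverages → Annual Permit not required.
Sec. 2-4. does not sell alcoholic beverages → Large Premises Certificate exemption does not apply.
Sec. 2-5. manufactures goods on the premises; seating 52 ≤ 96 → Compliance Certificate required.
Sec. 2-6. manufactures goods on the premises; does not sell alcoholic beverages → General Business Certificate not required.
Sec. 2-7. floor area 5,000 square feet < 8,000 square feet; manufactures goods on the premises; provides live entertainment → Commercial Permit not required.
Sec. 2-8. floor area 5,000 square feet ≥ 2,100 square feet → Large Premises Certificate required.
Sec. 2-9. manufactures goods on the premises; seating 52 ≥ 44; is a worker-owned cooperative → Trade Registration not required.

Compliance Certificate, Large Premises Certificate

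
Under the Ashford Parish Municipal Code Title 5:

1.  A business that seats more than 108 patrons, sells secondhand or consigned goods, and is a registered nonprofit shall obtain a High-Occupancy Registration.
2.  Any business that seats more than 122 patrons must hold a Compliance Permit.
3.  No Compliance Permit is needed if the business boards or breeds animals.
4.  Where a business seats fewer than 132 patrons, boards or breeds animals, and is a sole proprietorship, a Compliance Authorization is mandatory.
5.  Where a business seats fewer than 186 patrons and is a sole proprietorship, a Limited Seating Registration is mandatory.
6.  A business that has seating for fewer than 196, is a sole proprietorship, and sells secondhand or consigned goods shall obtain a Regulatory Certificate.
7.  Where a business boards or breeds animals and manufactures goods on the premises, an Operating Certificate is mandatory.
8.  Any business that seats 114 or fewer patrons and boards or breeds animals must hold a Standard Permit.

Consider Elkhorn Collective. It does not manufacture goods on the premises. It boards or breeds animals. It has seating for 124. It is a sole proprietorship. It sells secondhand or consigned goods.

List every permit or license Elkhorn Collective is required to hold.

Compliance Authorization, Limited Seating Registration, Regulatory Certificate

1. seating 124 > 108; sells secondhand or consigned goods; is a sole proprietorship (not: is a registered nonprofit) → High-Occupancy Registration not required.
2. seating 124 > 122 → Compliance Permit required.
3. boards or breeds animals → exempt from Compliance Permit.
4. seating 124 < 132; boards or breeds animals; is a sole proprietorship → Compliance Authorization required.
5. seating 124 < 186; is a sole proprietorship → Limited Seating Registration required.
6. seating 124 < 196; is a sole proprietorship; sells secondhand or consigned goods → Regulatory Certificate required.
7. boards or breeds animals; does not manufacture goods on the premises → Operating Certificate not required.
8. seating 124 > 114; boards or breeds animals → Standard Permit not required.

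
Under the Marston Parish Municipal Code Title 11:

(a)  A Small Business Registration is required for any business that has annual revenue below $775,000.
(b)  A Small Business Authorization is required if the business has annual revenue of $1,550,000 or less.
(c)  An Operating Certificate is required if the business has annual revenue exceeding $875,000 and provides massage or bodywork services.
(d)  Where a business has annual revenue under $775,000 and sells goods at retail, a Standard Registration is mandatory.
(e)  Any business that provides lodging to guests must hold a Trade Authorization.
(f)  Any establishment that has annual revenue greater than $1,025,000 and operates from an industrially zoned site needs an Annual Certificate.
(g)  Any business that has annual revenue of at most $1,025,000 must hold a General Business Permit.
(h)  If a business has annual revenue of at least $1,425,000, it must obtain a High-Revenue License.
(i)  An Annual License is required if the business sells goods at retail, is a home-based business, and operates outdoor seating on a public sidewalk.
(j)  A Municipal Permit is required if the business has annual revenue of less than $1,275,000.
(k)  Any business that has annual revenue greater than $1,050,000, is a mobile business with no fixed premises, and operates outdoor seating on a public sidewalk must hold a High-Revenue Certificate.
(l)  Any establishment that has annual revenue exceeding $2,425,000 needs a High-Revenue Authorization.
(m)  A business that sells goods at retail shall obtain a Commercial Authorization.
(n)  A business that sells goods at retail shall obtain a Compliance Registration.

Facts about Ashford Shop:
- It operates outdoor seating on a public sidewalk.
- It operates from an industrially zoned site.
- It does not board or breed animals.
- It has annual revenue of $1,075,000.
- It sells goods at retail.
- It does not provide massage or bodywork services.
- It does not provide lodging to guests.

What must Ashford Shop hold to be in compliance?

(a) revenue $1,075,000 ≥ $775,000 → Small Business Registration not required.
(b) revenue $1,075,000 ≤ $1,550,000 → Small Business Authorization required.
(c) revenue $1,075,000 > $875,000; does not provide massage or bodywork services → Operating Certificate not required.
(d) revenue $1,075,000 ≥ $775,000; sells goods at retail → Standard Registration not required.
(e) does not provide lodging to guests → Trade Authorization not required.
(f) revenue $1,075,000 > $1,025,000; operates from an industrially zoned site → Annual Certificate required.
(g) revenue $1,075,000 > $1,025,000 → General Business Permit not required.
(h) revenue $1,075,000 < $1,425,000 → High-Revenue License not required.
(i) sells goods at retail; operates from an industrially zoned site (not: is a home-based business); operates outdoor seating on a public sidewalk → Annual License not required.
(j) revenue $1,075,000 < $1,275,000 → Municipal Permit required.
(k) revenue $1,075,000 > $1,050,000; operates from an industrially zoned site (not: is a mobile business with no fixed premises); operates outdoor seating on a public sidewalk → High-Revenue Certificate not required.
(l) revenue $1,075,000 ≤ $2,425,000 → High-Revenue Authorization not required.
(m) sells goods at retail → Commercial Authorization required.
(n) sells goods at retail → Compliance Registration required.

Annual Certificate, Commercial Authorization, Compliance Registration, Municipal Permit, Small Business Authorization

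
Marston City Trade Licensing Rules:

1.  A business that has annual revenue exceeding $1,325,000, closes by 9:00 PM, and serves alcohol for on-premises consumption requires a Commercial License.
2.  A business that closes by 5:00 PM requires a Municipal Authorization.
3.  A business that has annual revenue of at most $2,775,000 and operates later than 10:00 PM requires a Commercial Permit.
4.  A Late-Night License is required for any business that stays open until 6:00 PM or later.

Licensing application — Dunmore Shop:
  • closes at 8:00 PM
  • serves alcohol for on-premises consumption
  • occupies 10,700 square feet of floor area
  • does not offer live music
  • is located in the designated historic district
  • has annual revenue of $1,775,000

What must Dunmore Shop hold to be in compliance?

Commercial License, Late-Night License

1. revenue $1,775,000 > $1,325,000; closes 8:00 PM, at/before 9:00 PM; serves alcohol for on-premises consumption → Commercial License required.
2. closes 8:00 PM, after 5:00 PM → Municipal Authorization not required.
3. revenue $1,775,000 ≤ $2,775,000; closes 8:00 PM, at/before 10:00 PM → Commercial Permit not required.
4. closes 8:00 PM, after 6:00 PM → Late-Night License required.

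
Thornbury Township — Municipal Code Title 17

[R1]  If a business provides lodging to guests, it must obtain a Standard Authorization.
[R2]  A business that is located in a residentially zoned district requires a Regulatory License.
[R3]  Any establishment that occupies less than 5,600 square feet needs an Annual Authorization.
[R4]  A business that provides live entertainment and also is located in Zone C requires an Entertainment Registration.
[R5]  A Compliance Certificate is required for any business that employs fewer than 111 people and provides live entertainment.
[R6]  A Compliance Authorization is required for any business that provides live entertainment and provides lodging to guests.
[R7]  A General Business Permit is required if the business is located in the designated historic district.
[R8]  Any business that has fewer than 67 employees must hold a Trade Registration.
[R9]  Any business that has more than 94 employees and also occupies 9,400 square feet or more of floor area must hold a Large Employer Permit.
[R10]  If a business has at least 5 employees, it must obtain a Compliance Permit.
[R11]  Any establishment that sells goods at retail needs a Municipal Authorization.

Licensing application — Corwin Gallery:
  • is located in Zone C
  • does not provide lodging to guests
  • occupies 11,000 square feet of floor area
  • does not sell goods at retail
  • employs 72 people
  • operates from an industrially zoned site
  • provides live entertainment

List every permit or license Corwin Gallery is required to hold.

[R1] does not provide lodging to guests → Standard Authorization not required.
[R2] is located in Zone C (not: is located in a residentially zoned district) → Regulatory License not required.
[R3] floor area 11,000 square feet ≥ 5,600 square feet → Annual Authorization not required.
[R4] provides live entertainment; is located in Zone C → Entertainment Registration required.
[R5] employees 72 < 111; provides live entertainment → Compliance Certificate required.
[R6] provides live entertainment; does not provide lodging to guests → Compliance Authorization not required.
[R7] is located in Zone C (not: is located in the designated historic district) → General Business Permit not required.
[R8] employees 72 ≥ 67 → Trade Registration not required.
[R9] employees 72 ≤ 94; floor area 11,000 square feet ≥ 9,400 square feet → Large Employer Permit not required.
[R10] employees 72 ≥ 5 → Compliance Permit required.
[R11] does not sell goods at retail → Municipal Authorization not required.

Compliance Certificate, Compliance Permit, Entertainment Registration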